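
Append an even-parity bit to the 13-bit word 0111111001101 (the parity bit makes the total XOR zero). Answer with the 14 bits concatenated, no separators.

01111110011011

XOR of the 13 data bits: 0⊕1⊕1⊕1⊕1⊕1⊕1⊕0⊕0⊕1⊕1⊕0⊕1 = 1
Parity bit = 1 (so all 14 bits XOR to 0).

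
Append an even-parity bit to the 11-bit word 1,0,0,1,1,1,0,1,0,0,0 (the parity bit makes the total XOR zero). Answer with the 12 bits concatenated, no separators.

XOR of the 11 data bits: 1⊕0⊕0⊕1⊕1⊕1⊕0⊕1⊕0⊕0⊕0 = 1
Parity bit = 1 (so all 12 bits XOR to 0).

100111010001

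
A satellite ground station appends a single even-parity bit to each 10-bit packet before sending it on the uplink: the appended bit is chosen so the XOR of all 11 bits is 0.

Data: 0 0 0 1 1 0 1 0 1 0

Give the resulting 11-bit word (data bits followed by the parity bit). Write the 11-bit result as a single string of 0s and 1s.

XOR of the 10 data bits: 0⊕0⊕0⊕1⊕1⊕0⊕1⊕0⊕1⊕0 = 0
Parity bit = 0 (so all 11 bits XOR to 0).

00011010100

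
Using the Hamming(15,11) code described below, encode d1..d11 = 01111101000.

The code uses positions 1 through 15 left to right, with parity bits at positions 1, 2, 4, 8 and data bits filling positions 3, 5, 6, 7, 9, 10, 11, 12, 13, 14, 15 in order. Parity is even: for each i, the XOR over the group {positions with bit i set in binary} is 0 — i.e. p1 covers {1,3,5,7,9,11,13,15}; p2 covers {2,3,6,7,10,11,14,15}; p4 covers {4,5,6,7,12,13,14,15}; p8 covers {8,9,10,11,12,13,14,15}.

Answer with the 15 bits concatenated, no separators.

Place data at non-parity positions: p1 p2 0 p4 1 1 1 p8 1 1 0 1 0 0 0
p1 (pos 1,3,5,7,9,11,13,15): XOR of data positions = 0⊕1⊕1⊕1⊕0⊕0⊕0 = 1
p2 (pos 2,3,6,7,10,11,14,15): XOR of data positions = 0⊕1⊕1⊕1⊕0⊕0⊕0 = 1
p4 (pos 4,5,6,7,12,13,14,15): XOR of data positions = 1⊕1⊕1⊕1⊕0⊕0⊕0 = 0
p8 (pos 8,9,10,11,12,13,14,15): XOR of data positions = 1⊕1⊕0⊕1⊕0⊕0⊕0 = 1
Codeword: 110011111101000

110011111101000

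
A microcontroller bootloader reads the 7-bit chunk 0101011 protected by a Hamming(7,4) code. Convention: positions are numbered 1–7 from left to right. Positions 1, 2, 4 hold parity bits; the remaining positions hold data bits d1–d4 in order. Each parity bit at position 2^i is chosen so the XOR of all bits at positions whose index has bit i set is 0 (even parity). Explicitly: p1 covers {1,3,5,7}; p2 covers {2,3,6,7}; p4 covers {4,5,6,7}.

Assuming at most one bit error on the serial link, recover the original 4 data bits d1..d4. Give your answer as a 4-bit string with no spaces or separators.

0010

s1 (pos 1,3,5,7): 0⊕0⊕0⊕1 = 1
s2 (pos 2,3,6,7): 1⊕0⊕1⊕1 = 1
s4 (pos 4,5,6,7): 1⊕0⊕1⊕1 = 1
Syndrome s4…s1 = 111 → error at position 7.
Flip position 7: 0101011 → 0101010
Read data bits from positions 3,5,6,7: 0010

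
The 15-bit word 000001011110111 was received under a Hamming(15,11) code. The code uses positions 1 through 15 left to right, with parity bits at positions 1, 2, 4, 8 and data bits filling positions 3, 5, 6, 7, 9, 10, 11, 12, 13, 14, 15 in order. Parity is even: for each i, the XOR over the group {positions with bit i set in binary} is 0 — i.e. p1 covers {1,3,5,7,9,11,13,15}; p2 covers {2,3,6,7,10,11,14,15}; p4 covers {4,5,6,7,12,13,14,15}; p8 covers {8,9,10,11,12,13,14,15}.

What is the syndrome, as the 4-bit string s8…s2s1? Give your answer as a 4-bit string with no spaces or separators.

s1 (pos 1,3,5,7,9,11,13,15): 0⊕0⊕0⊕0⊕1⊕1⊕1⊕1 = 0
s2 (pos 2,3,6,7,10,11,14,15): 0⊕0⊕1⊕0⊕1⊕1⊕1⊕1 = 1
s4 (pos 4,5,6,7,12,13,14,15): 0⊕0⊕1⊕0⊕0⊕1⊕1⊕1 = 0
s8 (pos 8,9,10,11,12,13,14,15): 1⊕1⊕1⊕1⊕0⊕1⊕1⊕1 = 1
Syndrome s8…s1 = 1010 → error at position 10.

1010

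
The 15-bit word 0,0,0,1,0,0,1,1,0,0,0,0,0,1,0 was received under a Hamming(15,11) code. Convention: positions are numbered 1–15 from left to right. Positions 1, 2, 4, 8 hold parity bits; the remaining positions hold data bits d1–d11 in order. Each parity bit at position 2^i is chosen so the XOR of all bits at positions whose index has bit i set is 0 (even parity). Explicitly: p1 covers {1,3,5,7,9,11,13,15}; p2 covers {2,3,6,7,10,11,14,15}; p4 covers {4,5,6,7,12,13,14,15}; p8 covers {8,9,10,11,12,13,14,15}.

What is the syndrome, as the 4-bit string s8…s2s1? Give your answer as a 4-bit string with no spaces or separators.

0101

s1 (pos 1,3,5,7,9,11,13,15): 0⊕0⊕0⊕1⊕0⊕0⊕0⊕0 = 1
s2 (pos 2,3,6,7,10,11,14,15): 0⊕0⊕0⊕1⊕0⊕0⊕1⊕0 = 0
s4 (pos 4,5,6,7,12,13,14,15): 1⊕0⊕0⊕1⊕0⊕0⊕1⊕0 = 1
s8 (pos 8,9,10,11,12,13,14,15): 1⊕0⊕0⊕0⊕0⊕0⊕1⊕0 = 0
Syndrome s8…s1 = 0101 → error at position 5.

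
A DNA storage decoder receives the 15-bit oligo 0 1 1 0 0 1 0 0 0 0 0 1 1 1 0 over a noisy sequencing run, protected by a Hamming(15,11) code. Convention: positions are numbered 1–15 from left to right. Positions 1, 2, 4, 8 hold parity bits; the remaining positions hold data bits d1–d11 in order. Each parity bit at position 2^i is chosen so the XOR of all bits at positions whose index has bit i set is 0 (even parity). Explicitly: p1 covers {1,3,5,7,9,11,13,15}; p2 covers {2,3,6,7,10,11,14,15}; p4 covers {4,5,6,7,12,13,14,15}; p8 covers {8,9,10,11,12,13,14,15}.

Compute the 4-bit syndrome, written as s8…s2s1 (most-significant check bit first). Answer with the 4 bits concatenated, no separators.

s1 (pos 1,3,5,7,9,11,13,15): 0⊕1⊕0⊕0⊕0⊕0⊕1⊕0 = 0
s2 (pos 2,3,6,7,10,11,14,15): 1⊕1⊕1⊕0⊕0⊕0⊕1⊕0 = 0
s4 (pos 4,5,6,7,12,13,14,15): 0⊕0⊕1⊕0⊕1⊕1⊕1⊕0 = 0
s8 (pos 8,9,10,11,12,13,14,15): 0⊕0⊕0⊕0⊕1⊕1⊕1⊕0 = 1
Syndrome s8…s1 = 1000 → error at position 8.

1000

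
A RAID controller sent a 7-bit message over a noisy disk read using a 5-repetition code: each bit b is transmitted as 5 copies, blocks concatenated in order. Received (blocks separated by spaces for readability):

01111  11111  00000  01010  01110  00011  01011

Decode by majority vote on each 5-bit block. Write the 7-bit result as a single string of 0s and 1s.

1100101

Block 1 (01111): 4 ones → 1
Block 2 (11111): 5 ones → 1
Block 3 (00000): 0 ones → 0
Block 4 (01010): 2 ones → 0
Block 5 (01110): 3 ones → 1
Block 6 (00011): 2 ones → 0
Block 7 (01011): 3 ones → 1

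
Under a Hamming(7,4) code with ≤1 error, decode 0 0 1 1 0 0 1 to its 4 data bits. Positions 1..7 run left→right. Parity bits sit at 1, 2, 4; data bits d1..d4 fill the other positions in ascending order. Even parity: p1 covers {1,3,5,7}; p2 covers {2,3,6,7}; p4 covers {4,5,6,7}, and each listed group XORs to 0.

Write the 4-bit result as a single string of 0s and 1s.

1001

s1 (pos 1,3,5,7): 0⊕1⊕0⊕1 = 0
s2 (pos 2,3,6,7): 0⊕1⊕0⊕1 = 0
s4 (pos 4,5,6,7): 1⊕0⊕0⊕1 = 0
Syndrome s4…s1 = 000 → no error.
Read data bits from positions 3,5,6,7: 1001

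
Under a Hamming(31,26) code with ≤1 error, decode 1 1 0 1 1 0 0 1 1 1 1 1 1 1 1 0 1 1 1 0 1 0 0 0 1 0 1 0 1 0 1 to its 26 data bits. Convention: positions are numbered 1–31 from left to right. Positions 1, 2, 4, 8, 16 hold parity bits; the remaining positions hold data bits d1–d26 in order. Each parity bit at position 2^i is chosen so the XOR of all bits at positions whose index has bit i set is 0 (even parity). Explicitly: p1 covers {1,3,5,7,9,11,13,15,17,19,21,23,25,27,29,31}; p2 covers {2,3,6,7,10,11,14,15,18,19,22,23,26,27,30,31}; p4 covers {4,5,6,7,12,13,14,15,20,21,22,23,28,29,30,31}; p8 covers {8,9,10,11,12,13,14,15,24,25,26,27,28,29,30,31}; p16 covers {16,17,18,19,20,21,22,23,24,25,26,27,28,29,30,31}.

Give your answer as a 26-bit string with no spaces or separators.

s1 (pos 1,3,5,7,9,11,13,15,17,19,21,23,25,27,29,31): 1⊕0⊕1⊕0⊕1⊕1⊕1⊕1⊕1⊕1⊕1⊕0⊕1⊕1⊕1⊕1 = 1
s2 (pos 2,3,6,7,10,11,14,15,18,19,22,23,26,27,30,31): 1⊕0⊕0⊕0⊕1⊕1⊕1⊕1⊕1⊕1⊕0⊕0⊕0⊕1⊕0⊕1 = 1
s4 (pos 4,5,6,7,12,13,14,15,20,21,22,23,28,29,30,31): 1⊕1⊕0⊕0⊕1⊕1⊕1⊕1⊕0⊕1⊕0⊕0⊕0⊕1⊕0⊕1 = 1
s8 (pos 8,9,10,11,12,13,14,15,24,25,26,27,28,29,30,31): 1⊕1⊕1⊕1⊕1⊕1⊕1⊕1⊕0⊕1⊕0⊕1⊕0⊕1⊕0⊕1 = 0
s16 (pos 16,17,18,19,20,21,22,23,24,25,26,27,28,29,30,31): 0⊕1⊕1⊕1⊕0⊕1⊕0⊕0⊕0⊕1⊕0⊕1⊕0⊕1⊕0⊕1 = 0
Syndrome s16…s1 = 00111 → error at position 7.
Flip position 7: 1101100111111110111010001010101 → 1101101111111110111010001010101
Read data bits from positions 3,5,6,7,9,10,11,12,13,14,15,17,18,19,20,21,22,23,24,25,26,27,28,29,30,31: 01011111111111010001010101

01011111111111010001010101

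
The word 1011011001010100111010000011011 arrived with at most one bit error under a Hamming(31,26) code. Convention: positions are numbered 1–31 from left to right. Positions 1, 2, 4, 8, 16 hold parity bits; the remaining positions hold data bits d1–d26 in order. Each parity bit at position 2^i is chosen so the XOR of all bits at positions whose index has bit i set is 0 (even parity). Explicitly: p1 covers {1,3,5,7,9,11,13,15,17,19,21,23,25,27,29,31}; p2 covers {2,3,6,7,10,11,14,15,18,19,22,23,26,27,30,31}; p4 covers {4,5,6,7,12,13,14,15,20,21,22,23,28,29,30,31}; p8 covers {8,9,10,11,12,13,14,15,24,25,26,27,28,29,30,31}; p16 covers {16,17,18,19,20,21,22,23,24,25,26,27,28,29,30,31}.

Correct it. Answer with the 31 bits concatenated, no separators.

s1 (pos 1,3,5,7,9,11,13,15,17,19,21,23,25,27,29,31): 1⊕1⊕0⊕1⊕0⊕0⊕0⊕0⊕1⊕1⊕1⊕0⊕0⊕1⊕0⊕1 = 0
s2 (pos 2,3,6,7,10,11,14,15,18,19,22,23,26,27,30,31): 0⊕1⊕1⊕1⊕1⊕0⊕1⊕0⊕1⊕1⊕0⊕0⊕0⊕1⊕1⊕1 = 0
s4 (pos 4,5,6,7,12,13,14,15,20,21,22,23,28,29,30,31): 1⊕0⊕1⊕1⊕1⊕0⊕1⊕0⊕0⊕1⊕0⊕0⊕1⊕0⊕1⊕1 = 1
s8 (pos 8,9,10,11,12,13,14,15,24,25,26,27,28,29,30,31): 0⊕0⊕1⊕0⊕1⊕0⊕1⊕0⊕0⊕0⊕0⊕1⊕1⊕0⊕1⊕1 = 1
s16 (pos 16,17,18,19,20,21,22,23,24,25,26,27,28,29,30,31): 0⊕1⊕1⊕1⊕0⊕1⊕0⊕0⊕0⊕0⊕0⊕1⊕1⊕0⊕1⊕1 = 0
Syndrome s16…s1 = 01100 → error at position 12.
Flip position 12: 1011011001010100111010000011011 → 1011011001000100111010000011011

1011011001000100111010000011011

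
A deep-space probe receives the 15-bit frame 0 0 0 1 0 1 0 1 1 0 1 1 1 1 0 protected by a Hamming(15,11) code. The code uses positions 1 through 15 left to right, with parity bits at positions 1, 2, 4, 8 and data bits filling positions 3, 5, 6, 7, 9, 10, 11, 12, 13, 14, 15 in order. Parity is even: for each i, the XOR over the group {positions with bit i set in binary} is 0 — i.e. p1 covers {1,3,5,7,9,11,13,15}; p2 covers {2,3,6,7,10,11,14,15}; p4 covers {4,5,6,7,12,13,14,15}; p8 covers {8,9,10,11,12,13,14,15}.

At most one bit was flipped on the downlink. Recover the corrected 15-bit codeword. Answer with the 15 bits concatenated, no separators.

s1 (pos 1,3,5,7,9,11,13,15): 0⊕0⊕0⊕0⊕1⊕1⊕1⊕0 = 1
s2 (pos 2,3,6,7,10,11,14,15): 0⊕0⊕1⊕0⊕0⊕1⊕1⊕0 = 1
s4 (pos 4,5,6,7,12,13,14,15): 1⊕0⊕1⊕0⊕1⊕1⊕1⊕0 = 1
s8 (pos 8,9,10,11,12,13,14,15): 1⊕1⊕0⊕1⊕1⊕1⊕1⊕0 = 0
Syndrome s8…s1 = 0111 → error at position 7.
Flip position 7: 000101011011110 → 000101111011110

000101111011110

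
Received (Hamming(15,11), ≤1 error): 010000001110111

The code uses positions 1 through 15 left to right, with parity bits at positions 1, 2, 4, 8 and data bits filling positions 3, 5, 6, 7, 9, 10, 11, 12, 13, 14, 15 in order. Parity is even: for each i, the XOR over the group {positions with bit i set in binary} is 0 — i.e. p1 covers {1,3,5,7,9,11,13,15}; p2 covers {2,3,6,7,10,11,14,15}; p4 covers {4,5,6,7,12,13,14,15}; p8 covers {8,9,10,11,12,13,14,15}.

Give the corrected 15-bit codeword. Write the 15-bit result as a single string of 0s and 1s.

010001001110111

s1 (pos 1,3,5,7,9,11,13,15): 0⊕0⊕0⊕0⊕1⊕1⊕1⊕1 = 0
s2 (pos 2,3,6,7,10,11,14,15): 1⊕0⊕0⊕0⊕1⊕1⊕1⊕1 = 1
s4 (pos 4,5,6,7,12,13,14,15): 0⊕0⊕0⊕0⊕0⊕1⊕1⊕1 = 1
s8 (pos 8,9,10,11,12,13,14,15): 0⊕1⊕1⊕1⊕0⊕1⊕1⊕1 = 0
Syndrome s8…s1 = 0110 → error at position 6.
Flip position 6: 010000001110111 → 010001001110111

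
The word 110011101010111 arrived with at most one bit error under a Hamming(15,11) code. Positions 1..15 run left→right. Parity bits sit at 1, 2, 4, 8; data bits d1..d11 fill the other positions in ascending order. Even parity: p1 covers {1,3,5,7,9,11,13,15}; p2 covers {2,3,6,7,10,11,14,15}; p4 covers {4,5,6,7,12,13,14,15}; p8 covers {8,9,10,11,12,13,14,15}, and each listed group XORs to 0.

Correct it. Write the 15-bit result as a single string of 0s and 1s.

110011100010111

s1 (pos 1,3,5,7,9,11,13,15): 1⊕0⊕1⊕1⊕1⊕1⊕1⊕1 = 1
s2 (pos 2,3,6,7,10,11,14,15): 1⊕0⊕1⊕1⊕0⊕1⊕1⊕1 = 0
s4 (pos 4,5,6,7,12,13,14,15): 0⊕1⊕1⊕1⊕0⊕1⊕1⊕1 = 0
s8 (pos 8,9,10,11,12,13,14,15): 0⊕1⊕0⊕1⊕0⊕1⊕1⊕1 = 1
Syndrome s8…s1 = 1001 → error at position 9.
Flip position 9: 110011101010111 → 110011100010111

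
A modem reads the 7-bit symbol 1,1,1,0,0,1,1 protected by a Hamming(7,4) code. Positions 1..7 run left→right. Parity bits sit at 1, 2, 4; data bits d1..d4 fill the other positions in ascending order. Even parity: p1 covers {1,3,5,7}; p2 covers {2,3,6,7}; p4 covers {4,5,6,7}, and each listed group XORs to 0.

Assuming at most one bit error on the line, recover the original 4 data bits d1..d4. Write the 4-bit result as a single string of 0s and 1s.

1011

s1 (pos 1,3,5,7): 1⊕1⊕0⊕1 = 1
s2 (pos 2,3,6,7): 1⊕1⊕1⊕1 = 0
s4 (pos 4,5,6,7): 0⊕0⊕1⊕1 = 0
Syndrome s4…s1 = 001 → error at position 1.
Flip position 1: 1110011 → 0110011
Read data bits from positions 3,5,6,7: 1011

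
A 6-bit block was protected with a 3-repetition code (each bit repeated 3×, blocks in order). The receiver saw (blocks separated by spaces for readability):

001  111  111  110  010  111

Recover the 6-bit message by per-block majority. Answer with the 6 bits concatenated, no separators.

011101

Block 1 (001): 1 one → 0
Block 2 (111): 3 ones → 1
Block 3 (111): 3 ones → 1
Block 4 (110): 2 ones → 1
Block 5 (010): 1 one → 0
Block 6 (111): 3 ones → 1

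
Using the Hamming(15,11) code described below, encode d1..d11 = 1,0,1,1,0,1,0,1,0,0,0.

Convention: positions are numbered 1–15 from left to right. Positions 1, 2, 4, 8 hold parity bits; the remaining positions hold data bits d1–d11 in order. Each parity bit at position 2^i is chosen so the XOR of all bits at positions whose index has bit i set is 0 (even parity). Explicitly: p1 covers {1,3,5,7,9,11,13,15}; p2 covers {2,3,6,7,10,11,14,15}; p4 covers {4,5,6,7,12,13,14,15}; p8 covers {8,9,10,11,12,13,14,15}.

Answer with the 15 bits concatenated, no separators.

001101100101000

Place data at non-parity positions: p1 p2 1 p4 0 1 1 p8 0 1 0 1 0 0 0
p1 (pos 1,3,5,7,9,11,13,15): XOR of data positions = 1⊕0⊕1⊕0⊕0⊕0⊕0 = 0
p2 (pos 2,3,6,7,10,11,14,15): XOR of data positions = 1⊕1⊕1⊕1⊕0⊕0⊕0 = 0
p4 (pos 4,5,6,7,12,13,14,15): XOR of data positions = 0⊕1⊕1⊕1⊕0⊕0⊕0 = 1
p8 (pos 8,9,10,11,12,13,14,15): XOR of data positions = 0⊕1⊕0⊕1⊕0⊕0⊕0 = 0
Codeword: 001101100101000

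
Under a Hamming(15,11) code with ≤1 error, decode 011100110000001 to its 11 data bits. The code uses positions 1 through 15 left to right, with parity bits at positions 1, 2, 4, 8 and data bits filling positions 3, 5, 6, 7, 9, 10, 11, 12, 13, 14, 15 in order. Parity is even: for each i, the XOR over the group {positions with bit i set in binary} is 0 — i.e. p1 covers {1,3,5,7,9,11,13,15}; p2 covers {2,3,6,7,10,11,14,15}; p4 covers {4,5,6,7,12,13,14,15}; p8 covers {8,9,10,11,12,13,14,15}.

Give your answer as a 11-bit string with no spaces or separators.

11010000001

s1 (pos 1,3,5,7,9,11,13,15): 0⊕1⊕0⊕1⊕0⊕0⊕0⊕1 = 1
s2 (pos 2,3,6,7,10,11,14,15): 1⊕1⊕0⊕1⊕0⊕0⊕0⊕1 = 0
s4 (pos 4,5,6,7,12,13,14,15): 1⊕0⊕0⊕1⊕0⊕0⊕0⊕1 = 1
s8 (pos 8,9,10,11,12,13,14,15): 1⊕0⊕0⊕0⊕0⊕0⊕0⊕1 = 0
Syndrome s8…s1 = 0101 → error at position 5.
Flip position 5: 011100110000001 → 011110110000001
Read data bits from positions 3,5,6,7,9,10,11,12,13,14,15: 11010000001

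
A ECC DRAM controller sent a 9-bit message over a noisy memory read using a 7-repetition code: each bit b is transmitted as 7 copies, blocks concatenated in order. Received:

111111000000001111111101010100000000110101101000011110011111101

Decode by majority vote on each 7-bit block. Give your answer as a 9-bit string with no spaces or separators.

101101011

Block 1 (1111110): 6 ones → 1
Block 2 (0000000): 0 ones → 0
Block 3 (1111111): 7 ones → 1
Block 4 (1010101): 4 ones → 1
Block 5 (0000000): 0 ones → 0
Block 6 (0110101): 4 ones → 1
Block 7 (1010000): 2 ones → 0
Block 8 (1111001): 5 ones → 1
Block 9 (1111101): 6 ones → 1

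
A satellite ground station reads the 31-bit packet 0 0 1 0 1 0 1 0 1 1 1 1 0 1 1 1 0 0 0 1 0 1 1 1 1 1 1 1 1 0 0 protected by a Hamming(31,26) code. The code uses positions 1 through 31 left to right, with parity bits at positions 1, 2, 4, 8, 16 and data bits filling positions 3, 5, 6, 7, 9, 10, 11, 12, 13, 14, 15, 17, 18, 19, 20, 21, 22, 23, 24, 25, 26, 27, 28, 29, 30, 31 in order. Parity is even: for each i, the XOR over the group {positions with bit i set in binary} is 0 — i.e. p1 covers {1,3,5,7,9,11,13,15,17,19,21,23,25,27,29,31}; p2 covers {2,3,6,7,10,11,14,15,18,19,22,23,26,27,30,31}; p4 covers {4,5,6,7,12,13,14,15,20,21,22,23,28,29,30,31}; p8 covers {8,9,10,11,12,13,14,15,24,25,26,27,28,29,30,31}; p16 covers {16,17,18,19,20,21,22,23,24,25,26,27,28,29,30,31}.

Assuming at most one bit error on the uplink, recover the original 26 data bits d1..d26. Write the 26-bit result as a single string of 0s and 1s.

11011111011000101111111100

s1 (pos 1,3,5,7,9,11,13,15,17,19,21,23,25,27,29,31): 0⊕1⊕1⊕1⊕1⊕1⊕0⊕1⊕0⊕0⊕0⊕1⊕1⊕1⊕1⊕0 = 0
s2 (pos 2,3,6,7,10,11,14,15,18,19,22,23,26,27,30,31): 0⊕1⊕0⊕1⊕1⊕1⊕1⊕1⊕0⊕0⊕1⊕1⊕1⊕1⊕0⊕0 = 0
s4 (pos 4,5,6,7,12,13,14,15,20,21,22,23,28,29,30,31): 0⊕1⊕0⊕1⊕1⊕0⊕1⊕1⊕1⊕0⊕1⊕1⊕1⊕1⊕0⊕0 = 0
s8 (pos 8,9,10,11,12,13,14,15,24,25,26,27,28,29,30,31): 0⊕1⊕1⊕1⊕1⊕0⊕1⊕1⊕1⊕1⊕1⊕1⊕1⊕1⊕0⊕0 = 0
s16 (pos 16,17,18,19,20,21,22,23,24,25,26,27,28,29,30,31): 1⊕0⊕0⊕0⊕1⊕0⊕1⊕1⊕1⊕1⊕1⊕1⊕1⊕1⊕0⊕0 = 0
Syndrome s16…s1 = 00000 → no error.
Read data bits from positions 3,5,6,7,9,10,11,12,13,14,15,17,18,19,20,21,22,23,24,25,26,27,28,29,30,31: 11011111011000101111111100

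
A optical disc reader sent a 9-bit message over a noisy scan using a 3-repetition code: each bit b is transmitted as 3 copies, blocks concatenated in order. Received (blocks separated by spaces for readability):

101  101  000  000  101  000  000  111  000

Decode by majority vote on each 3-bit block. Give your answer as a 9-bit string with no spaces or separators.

110010010

Block 1 (101): 2 ones → 1
Block 2 (101): 2 ones → 1
Block 3 (000): 0 ones → 0
Block 4 (000): 0 ones → 0
Block 5 (101): 2 ones → 1
Block 6 (000): 0 ones → 0
Block 7 (000): 0 ones → 0
Block 8 (111): 3 ones → 1
Block 9 (000): 0 ones → 0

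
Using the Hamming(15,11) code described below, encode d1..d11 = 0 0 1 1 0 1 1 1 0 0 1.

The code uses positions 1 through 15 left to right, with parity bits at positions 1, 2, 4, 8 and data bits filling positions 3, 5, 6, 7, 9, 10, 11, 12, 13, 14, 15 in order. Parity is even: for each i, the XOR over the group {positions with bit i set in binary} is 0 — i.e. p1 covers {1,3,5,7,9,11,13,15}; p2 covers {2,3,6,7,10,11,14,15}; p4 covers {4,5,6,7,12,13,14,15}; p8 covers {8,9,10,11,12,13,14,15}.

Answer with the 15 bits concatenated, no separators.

Place data at non-parity positions: p1 p2 0 p4 0 1 1 p8 0 1 1 1 0 0 1
p1 (pos 1,3,5,7,9,11,13,15): XOR of data positions = 0⊕0⊕1⊕0⊕1⊕0⊕1 = 1
p2 (pos 2,3,6,7,10,11,14,15): XOR of data positions = 0⊕1⊕1⊕1⊕1⊕0⊕1 = 1
p4 (pos 4,5,6,7,12,13,14,15): XOR of data positions = 0⊕1⊕1⊕1⊕0⊕0⊕1 = 0
p8 (pos 8,9,10,11,12,13,14,15): XOR of data positions = 0⊕1⊕1⊕1⊕0⊕0⊕1 = 0
Codeword: 110001100111001

110001100111001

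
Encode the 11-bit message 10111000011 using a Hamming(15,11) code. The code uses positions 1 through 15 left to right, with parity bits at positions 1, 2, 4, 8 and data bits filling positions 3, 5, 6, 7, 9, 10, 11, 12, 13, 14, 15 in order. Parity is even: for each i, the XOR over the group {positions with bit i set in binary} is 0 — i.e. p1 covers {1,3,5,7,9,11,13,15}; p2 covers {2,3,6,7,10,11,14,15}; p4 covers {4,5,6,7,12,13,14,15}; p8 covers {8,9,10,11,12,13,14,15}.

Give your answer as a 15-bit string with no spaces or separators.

Place data at non-parity positions: p1 p2 1 p4 0 1 1 p8 1 0 0 0 0 1 1
p1 (pos 1,3,5,7,9,11,13,15): XOR of data positions = 1⊕0⊕1⊕1⊕0⊕0⊕1 = 0
p2 (pos 2,3,6,7,10,11,14,15): XOR of data positions = 1⊕1⊕1⊕0⊕0⊕1⊕1 = 1
p4 (pos 4,5,6,7,12,13,14,15): XOR of data positions = 0⊕1⊕1⊕0⊕0⊕1⊕1 = 0
p8 (pos 8,9,10,11,12,13,14,15): XOR of data positions = 1⊕0⊕0⊕0⊕0⊕1⊕1 = 1
Codeword: 011001111000011

011001111000011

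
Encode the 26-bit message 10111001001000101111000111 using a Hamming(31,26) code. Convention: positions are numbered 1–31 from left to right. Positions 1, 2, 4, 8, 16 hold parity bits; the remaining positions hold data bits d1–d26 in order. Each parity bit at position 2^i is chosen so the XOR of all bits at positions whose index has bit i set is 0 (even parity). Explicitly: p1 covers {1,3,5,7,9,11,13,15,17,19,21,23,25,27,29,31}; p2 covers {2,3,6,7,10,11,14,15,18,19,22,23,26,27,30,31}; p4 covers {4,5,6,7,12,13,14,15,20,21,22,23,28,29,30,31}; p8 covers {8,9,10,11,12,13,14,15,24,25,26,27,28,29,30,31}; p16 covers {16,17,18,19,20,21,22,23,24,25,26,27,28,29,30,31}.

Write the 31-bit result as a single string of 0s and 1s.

0010011010010010000101111000111

Place data at non-parity positions: p1 p2 1 p4 0 1 1 p8 1 0 0 1 0 0 1 p16 0 0 0 1 0 1 1 1 1 0 0 0 1 1 1
p1 (pos 1,3,5,7,9,11,13,15,17,19,21,23,25,27,29,31): XOR of data positions = 1⊕0⊕1⊕1⊕0⊕0⊕1⊕0⊕0⊕0⊕1⊕1⊕0⊕1⊕1 = 0
p2 (pos 2,3,6,7,10,11,14,15,18,19,22,23,26,27,30,31): XOR of data positions = 1⊕1⊕1⊕0⊕0⊕0⊕1⊕0⊕0⊕1⊕1⊕0⊕0⊕1⊕1 = 0
p4 (pos 4,5,6,7,12,13,14,15,20,21,22,23,28,29,30,31): XOR of data positions = 0⊕1⊕1⊕1⊕0⊕0⊕1⊕1⊕0⊕1⊕1⊕0⊕1⊕1⊕1 = 0
p8 (pos 8,9,10,11,12,13,14,15,24,25,26,27,28,29,30,31): XOR of data positions = 1⊕0⊕0⊕1⊕0⊕0⊕1⊕1⊕1⊕0⊕0⊕0⊕1⊕1⊕1 = 0
p16 (pos 16,17,18,19,20,21,22,23,24,25,26,27,28,29,30,31): XOR of data positions = 0⊕0⊕0⊕1⊕0⊕1⊕1⊕1⊕1⊕0⊕0⊕0⊕1⊕1⊕1 = 0
Codeword: 0010011010010010000101111000111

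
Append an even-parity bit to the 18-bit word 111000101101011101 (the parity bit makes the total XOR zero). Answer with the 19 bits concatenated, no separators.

1110001011010111011

XOR of the 18 data bits: 1⊕1⊕1⊕0⊕0⊕0⊕1⊕0⊕1⊕1⊕0⊕1⊕0⊕1⊕1⊕1⊕0⊕1 = 1
Parity bit = 1 (so all 19 bits XOR to 0).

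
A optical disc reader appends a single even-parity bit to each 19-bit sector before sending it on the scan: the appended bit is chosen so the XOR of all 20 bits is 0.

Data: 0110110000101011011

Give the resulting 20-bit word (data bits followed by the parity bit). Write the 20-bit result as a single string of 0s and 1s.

XOR of the 19 data bits: 0⊕1⊕1⊕0⊕1⊕1⊕0⊕0⊕0⊕0⊕1⊕0⊕1⊕0⊕1⊕1⊕0⊕1⊕1 = 0
Parity bit = 0 (so all 20 bits XOR to 0).

01101100001010110110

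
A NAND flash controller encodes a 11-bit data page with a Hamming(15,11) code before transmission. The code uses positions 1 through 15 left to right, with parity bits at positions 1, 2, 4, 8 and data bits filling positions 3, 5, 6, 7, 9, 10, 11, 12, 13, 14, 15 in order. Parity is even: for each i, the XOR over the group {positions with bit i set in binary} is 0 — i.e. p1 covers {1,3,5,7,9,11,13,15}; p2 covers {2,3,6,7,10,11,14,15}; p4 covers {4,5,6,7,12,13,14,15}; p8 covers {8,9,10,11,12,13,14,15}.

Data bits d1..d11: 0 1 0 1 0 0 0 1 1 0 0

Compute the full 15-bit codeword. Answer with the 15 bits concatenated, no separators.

Place data at non-parity positions: p1 p2 0 p4 1 0 1 p8 0 0 0 1 1 0 0
p1 (pos 1,3,5,7,9,11,13,15): XOR of data positions = 0⊕1⊕1⊕0⊕0⊕1⊕0 = 1
p2 (pos 2,3,6,7,10,11,14,15): XOR of data positions = 0⊕0⊕1⊕0⊕0⊕0⊕0 = 1
p4 (pos 4,5,6,7,12,13,14,15): XOR of data positions = 1⊕0⊕1⊕1⊕1⊕0⊕0 = 0
p8 (pos 8,9,10,11,12,13,14,15): XOR of data positions = 0⊕0⊕0⊕1⊕1⊕0⊕0 = 0
Codeword: 110010100001100

110010100001100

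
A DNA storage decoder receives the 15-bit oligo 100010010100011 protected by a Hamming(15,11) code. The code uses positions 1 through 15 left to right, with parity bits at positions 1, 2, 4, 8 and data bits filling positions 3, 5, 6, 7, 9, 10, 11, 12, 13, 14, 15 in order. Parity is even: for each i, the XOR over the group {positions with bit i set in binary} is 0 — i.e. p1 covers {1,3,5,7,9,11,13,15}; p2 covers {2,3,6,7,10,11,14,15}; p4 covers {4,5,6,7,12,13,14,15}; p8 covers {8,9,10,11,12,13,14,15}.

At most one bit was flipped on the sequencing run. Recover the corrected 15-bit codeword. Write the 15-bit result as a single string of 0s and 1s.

100010110100011

s1 (pos 1,3,5,7,9,11,13,15): 1⊕0⊕1⊕0⊕0⊕0⊕0⊕1 = 1
s2 (pos 2,3,6,7,10,11,14,15): 0⊕0⊕0⊕0⊕1⊕0⊕1⊕1 = 1
s4 (pos 4,5,6,7,12,13,14,15): 0⊕1⊕0⊕0⊕0⊕0⊕1⊕1 = 1
s8 (pos 8,9,10,11,12,13,14,15): 1⊕0⊕1⊕0⊕0⊕0⊕1⊕1 = 0
Syndrome s8…s1 = 0111 → error at position 7.
Flip position 7: 100010010100011 → 100010110100011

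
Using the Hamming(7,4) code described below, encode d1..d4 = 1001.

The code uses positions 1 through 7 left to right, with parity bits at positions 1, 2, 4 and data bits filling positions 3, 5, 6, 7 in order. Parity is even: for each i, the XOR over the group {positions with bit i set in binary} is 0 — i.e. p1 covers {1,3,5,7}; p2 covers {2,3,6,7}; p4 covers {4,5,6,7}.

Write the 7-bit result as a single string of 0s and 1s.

0011001

Place data at non-parity positions: p1 p2 1 p4 0 0 1
p1 (pos 1,3,5,7): XOR of data positions = 1⊕0⊕1 = 0
p2 (pos 2,3,6,7): XOR of data positions = 1⊕0⊕1 = 0
p4 (pos 4,5,6,7): XOR of data positions = 0⊕0⊕1 = 1
Codeword: 0011001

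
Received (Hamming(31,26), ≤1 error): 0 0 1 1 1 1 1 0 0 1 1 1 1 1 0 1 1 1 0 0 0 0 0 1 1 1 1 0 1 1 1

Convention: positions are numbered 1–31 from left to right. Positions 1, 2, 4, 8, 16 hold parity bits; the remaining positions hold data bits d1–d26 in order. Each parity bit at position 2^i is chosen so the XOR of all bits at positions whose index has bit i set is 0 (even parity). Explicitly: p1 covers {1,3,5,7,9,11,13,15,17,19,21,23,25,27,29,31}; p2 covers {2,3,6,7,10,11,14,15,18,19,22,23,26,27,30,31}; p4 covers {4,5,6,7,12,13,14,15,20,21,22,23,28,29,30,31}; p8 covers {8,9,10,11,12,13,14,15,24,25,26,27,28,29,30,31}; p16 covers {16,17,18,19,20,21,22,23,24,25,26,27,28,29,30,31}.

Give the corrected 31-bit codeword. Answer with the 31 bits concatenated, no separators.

s1 (pos 1,3,5,7,9,11,13,15,17,19,21,23,25,27,29,31): 0⊕1⊕1⊕1⊕0⊕1⊕1⊕0⊕1⊕0⊕0⊕0⊕1⊕1⊕1⊕1 = 0
s2 (pos 2,3,6,7,10,11,14,15,18,19,22,23,26,27,30,31): 0⊕1⊕1⊕1⊕1⊕1⊕1⊕0⊕1⊕0⊕0⊕0⊕1⊕1⊕1⊕1 = 1
s4 (pos 4,5,6,7,12,13,14,15,20,21,22,23,28,29,30,31): 1⊕1⊕1⊕1⊕1⊕1⊕1⊕0⊕0⊕0⊕0⊕0⊕0⊕1⊕1⊕1 = 0
s8 (pos 8,9,10,11,12,13,14,15,24,25,26,27,28,29,30,31): 0⊕0⊕1⊕1⊕1⊕1⊕1⊕0⊕1⊕1⊕1⊕1⊕0⊕1⊕1⊕1 = 0
s16 (pos 16,17,18,19,20,21,22,23,24,25,26,27,28,29,30,31): 1⊕1⊕1⊕0⊕0⊕0⊕0⊕0⊕1⊕1⊕1⊕1⊕0⊕1⊕1⊕1 = 0
Syndrome s16…s1 = 00010 → error at position 2.
Flip position 2: 0011111001111101110000011110111 → 0111111001111101110000011110111

0111111001111101110000011110111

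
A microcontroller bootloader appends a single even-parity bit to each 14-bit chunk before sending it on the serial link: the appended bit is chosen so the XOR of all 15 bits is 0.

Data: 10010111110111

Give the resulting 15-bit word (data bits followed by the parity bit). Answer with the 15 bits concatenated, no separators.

XOR of the 14 data bits: 1⊕0⊕0⊕1⊕0⊕1⊕1⊕1⊕1⊕1⊕0⊕1⊕1⊕1 = 0
Parity bit = 0 (so all 15 bits XOR to 0).

100101111101110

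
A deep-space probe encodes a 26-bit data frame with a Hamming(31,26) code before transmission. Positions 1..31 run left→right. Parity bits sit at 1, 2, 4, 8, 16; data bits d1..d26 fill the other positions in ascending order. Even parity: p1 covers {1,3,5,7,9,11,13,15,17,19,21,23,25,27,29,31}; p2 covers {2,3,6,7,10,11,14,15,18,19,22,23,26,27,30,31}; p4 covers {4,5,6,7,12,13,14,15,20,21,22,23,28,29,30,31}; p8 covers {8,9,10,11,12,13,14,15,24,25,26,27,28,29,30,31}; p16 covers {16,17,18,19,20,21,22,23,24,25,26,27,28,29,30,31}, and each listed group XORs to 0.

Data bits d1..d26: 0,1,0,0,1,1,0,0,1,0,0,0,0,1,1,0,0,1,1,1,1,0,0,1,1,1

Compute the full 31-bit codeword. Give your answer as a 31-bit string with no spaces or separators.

0001100111001001001100111100111

Place data at non-parity positions: p1 p2 0 p4 1 0 0 p8 1 1 0 0 1 0 0 p16 0 0 1 1 0 0 1 1 1 1 0 0 1 1 1
p1 (pos 1,3,5,7,9,11,13,15,17,19,21,23,25,27,29,31): XOR of data positions = 0⊕1⊕0⊕1⊕0⊕1⊕0⊕0⊕1⊕0⊕1⊕1⊕0⊕1⊕1 = 0
p2 (pos 2,3,6,7,10,11,14,15,18,19,22,23,26,27,30,31): XOR of data positions = 0⊕0⊕0⊕1⊕0⊕0⊕0⊕0⊕1⊕0⊕1⊕1⊕0⊕1⊕1 = 0
p4 (pos 4,5,6,7,12,13,14,15,20,21,22,23,28,29,30,31): XOR of data positions = 1⊕0⊕0⊕0⊕1⊕0⊕0⊕1⊕0⊕0⊕1⊕0⊕1⊕1⊕1 = 1
p8 (pos 8,9,10,11,12,13,14,15,24,25,26,27,28,29,30,31): XOR of data positions = 1⊕1⊕0⊕0⊕1⊕0⊕0⊕1⊕1⊕1⊕0⊕0⊕1⊕1⊕1 = 1
p16 (pos 16,17,18,19,20,21,22,23,24,25,26,27,28,29,30,31): XOR of data positions = 0⊕0⊕1⊕1⊕0⊕0⊕1⊕1⊕1⊕1⊕0⊕0⊕1⊕1⊕1 = 1
Codeword: 0001100111001001001100111100111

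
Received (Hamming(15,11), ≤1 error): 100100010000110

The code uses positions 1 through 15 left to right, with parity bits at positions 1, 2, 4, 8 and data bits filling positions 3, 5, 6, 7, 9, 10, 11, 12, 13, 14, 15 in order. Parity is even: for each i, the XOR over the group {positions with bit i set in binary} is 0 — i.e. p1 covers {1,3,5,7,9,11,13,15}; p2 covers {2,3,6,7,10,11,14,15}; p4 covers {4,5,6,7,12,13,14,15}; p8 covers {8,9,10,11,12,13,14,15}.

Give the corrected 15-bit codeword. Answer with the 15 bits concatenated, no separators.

100100010000100

s1 (pos 1,3,5,7,9,11,13,15): 1⊕0⊕0⊕0⊕0⊕0⊕1⊕0 = 0
s2 (pos 2,3,6,7,10,11,14,15): 0⊕0⊕0⊕0⊕0⊕0⊕1⊕0 = 1
s4 (pos 4,5,6,7,12,13,14,15): 1⊕0⊕0⊕0⊕0⊕1⊕1⊕0 = 1
s8 (pos 8,9,10,11,12,13,14,15): 1⊕0⊕0⊕0⊕0⊕1⊕1⊕0 = 1
Syndrome s8…s1 = 1110 → error at position 14.
Flip position 14: 100100010000110 → 100100010000100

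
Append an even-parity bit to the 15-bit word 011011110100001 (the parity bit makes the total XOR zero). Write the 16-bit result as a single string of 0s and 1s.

XOR of the 15 data bits: 0⊕1⊕1⊕0⊕1⊕1⊕1⊕1⊕0⊕1⊕0⊕0⊕0⊕0⊕1 = 0
Parity bit = 0 (so all 16 bits XOR to 0).

0110111101000010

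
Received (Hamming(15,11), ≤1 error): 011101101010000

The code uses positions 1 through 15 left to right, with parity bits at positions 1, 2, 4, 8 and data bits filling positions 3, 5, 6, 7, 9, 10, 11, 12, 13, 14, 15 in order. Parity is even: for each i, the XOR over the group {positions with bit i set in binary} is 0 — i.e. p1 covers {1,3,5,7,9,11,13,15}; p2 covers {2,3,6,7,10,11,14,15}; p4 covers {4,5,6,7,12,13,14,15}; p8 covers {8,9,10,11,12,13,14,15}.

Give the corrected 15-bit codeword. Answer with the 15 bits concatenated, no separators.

011100101010000

s1 (pos 1,3,5,7,9,11,13,15): 0⊕1⊕0⊕1⊕1⊕1⊕0⊕0 = 0
s2 (pos 2,3,6,7,10,11,14,15): 1⊕1⊕1⊕1⊕0⊕1⊕0⊕0 = 1
s4 (pos 4,5,6,7,12,13,14,15): 1⊕0⊕1⊕1⊕0⊕0⊕0⊕0 = 1
s8 (pos 8,9,10,11,12,13,14,15): 0⊕1⊕0⊕1⊕0⊕0⊕0⊕0 = 0
Syndrome s8…s1 = 0110 → error at position 6.
Flip position 6: 011101101010000 → 011100101010000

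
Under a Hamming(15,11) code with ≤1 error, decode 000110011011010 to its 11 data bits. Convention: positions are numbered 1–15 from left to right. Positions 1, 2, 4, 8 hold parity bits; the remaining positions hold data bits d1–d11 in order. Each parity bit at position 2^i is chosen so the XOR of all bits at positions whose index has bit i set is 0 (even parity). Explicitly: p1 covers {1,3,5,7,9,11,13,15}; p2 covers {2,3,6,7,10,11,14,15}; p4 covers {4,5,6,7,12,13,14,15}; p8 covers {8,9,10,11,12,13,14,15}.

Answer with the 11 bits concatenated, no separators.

s1 (pos 1,3,5,7,9,11,13,15): 0⊕0⊕1⊕0⊕1⊕1⊕0⊕0 = 1
s2 (pos 2,3,6,7,10,11,14,15): 0⊕0⊕0⊕0⊕0⊕1⊕1⊕0 = 0
s4 (pos 4,5,6,7,12,13,14,15): 1⊕1⊕0⊕0⊕1⊕0⊕1⊕0 = 0
s8 (pos 8,9,10,11,12,13,14,15): 1⊕1⊕0⊕1⊕1⊕0⊕1⊕0 = 1
Syndrome s8…s1 = 1001 → error at position 9.
Flip position 9: 000110011011010 → 000110010011010
Read data bits from positions 3,5,6,7,9,10,11,12,13,14,15: 01000011010

01000011010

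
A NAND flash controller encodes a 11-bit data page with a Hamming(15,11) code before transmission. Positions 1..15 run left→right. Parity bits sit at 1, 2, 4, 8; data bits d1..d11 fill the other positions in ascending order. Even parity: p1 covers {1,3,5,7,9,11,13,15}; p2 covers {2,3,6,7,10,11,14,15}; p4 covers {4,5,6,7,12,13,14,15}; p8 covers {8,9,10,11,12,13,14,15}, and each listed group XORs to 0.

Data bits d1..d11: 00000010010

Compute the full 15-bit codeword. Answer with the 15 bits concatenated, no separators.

100100000010010

Place data at non-parity positions: p1 p2 0 p4 0 0 0 p8 0 0 1 0 0 1 0
p1 (pos 1,3,5,7,9,11,13,15): XOR of data positions = 0⊕0⊕0⊕0⊕1⊕0⊕0 = 1
p2 (pos 2,3,6,7,10,11,14,15): XOR of data positions = 0⊕0⊕0⊕0⊕1⊕1⊕0 = 0
p4 (pos 4,5,6,7,12,13,14,15): XOR of data positions = 0⊕0⊕0⊕0⊕0⊕1⊕0 = 1
p8 (pos 8,9,10,11,12,13,14,15): XOR of data positions = 0⊕0⊕1⊕0⊕0⊕1⊕0 = 0
Codeword: 100100000010010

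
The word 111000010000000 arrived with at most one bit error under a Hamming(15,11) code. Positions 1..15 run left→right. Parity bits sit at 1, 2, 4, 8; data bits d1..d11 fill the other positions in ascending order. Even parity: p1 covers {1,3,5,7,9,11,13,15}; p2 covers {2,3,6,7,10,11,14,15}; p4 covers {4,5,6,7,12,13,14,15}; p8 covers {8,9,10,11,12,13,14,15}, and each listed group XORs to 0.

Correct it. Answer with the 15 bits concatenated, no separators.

s1 (pos 1,3,5,7,9,11,13,15): 1⊕1⊕0⊕0⊕0⊕0⊕0⊕0 = 0
s2 (pos 2,3,6,7,10,11,14,15): 1⊕1⊕0⊕0⊕0⊕0⊕0⊕0 = 0
s4 (pos 4,5,6,7,12,13,14,15): 0⊕0⊕0⊕0⊕0⊕0⊕0⊕0 = 0
s8 (pos 8,9,10,11,12,13,14,15): 1⊕0⊕0⊕0⊕0⊕0⊕0⊕0 = 1
Syndrome s8…s1 = 1000 → error at position 8.
Flip position 8: 111000010000000 → 111000000000000

111000000000000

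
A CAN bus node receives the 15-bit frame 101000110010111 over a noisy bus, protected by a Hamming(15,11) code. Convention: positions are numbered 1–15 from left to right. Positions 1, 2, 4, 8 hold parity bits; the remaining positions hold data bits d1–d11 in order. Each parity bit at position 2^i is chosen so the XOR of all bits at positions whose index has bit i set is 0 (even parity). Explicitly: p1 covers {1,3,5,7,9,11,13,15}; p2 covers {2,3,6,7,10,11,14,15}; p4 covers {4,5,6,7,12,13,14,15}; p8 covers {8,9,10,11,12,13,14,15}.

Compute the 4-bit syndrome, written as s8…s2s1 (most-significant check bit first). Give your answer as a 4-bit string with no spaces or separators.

s1 (pos 1,3,5,7,9,11,13,15): 1⊕1⊕0⊕1⊕0⊕1⊕1⊕1 = 0
s2 (pos 2,3,6,7,10,11,14,15): 0⊕1⊕0⊕1⊕0⊕1⊕1⊕1 = 1
s4 (pos 4,5,6,7,12,13,14,15): 0⊕0⊕0⊕1⊕0⊕1⊕1⊕1 = 0
s8 (pos 8,9,10,11,12,13,14,15): 1⊕0⊕0⊕1⊕0⊕1⊕1⊕1 = 1
Syndrome s8…s1 = 1010 → error at position 10.

1010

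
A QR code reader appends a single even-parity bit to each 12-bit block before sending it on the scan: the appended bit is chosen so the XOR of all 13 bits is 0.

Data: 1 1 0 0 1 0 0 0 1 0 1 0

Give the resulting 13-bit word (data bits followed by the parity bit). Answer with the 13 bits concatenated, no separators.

1100100010101

XOR of the 12 data bits: 1⊕1⊕0⊕0⊕1⊕0⊕0⊕0⊕1⊕0⊕1⊕0 = 1
Parity bit = 1 (so all 13 bits XOR to 0).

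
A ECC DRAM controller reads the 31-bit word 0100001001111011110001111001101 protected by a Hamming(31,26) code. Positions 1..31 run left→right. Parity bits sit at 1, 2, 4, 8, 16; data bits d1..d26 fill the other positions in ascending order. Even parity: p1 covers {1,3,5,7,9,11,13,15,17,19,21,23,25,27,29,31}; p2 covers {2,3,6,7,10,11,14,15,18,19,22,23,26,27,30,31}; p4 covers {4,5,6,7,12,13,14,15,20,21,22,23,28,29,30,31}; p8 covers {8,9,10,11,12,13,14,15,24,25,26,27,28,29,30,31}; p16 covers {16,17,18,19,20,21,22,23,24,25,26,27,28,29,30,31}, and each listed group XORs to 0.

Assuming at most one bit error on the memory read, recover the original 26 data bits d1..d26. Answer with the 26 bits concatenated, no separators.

00000111101110001111001101

s1 (pos 1,3,5,7,9,11,13,15,17,19,21,23,25,27,29,31): 0⊕0⊕0⊕1⊕0⊕1⊕1⊕1⊕1⊕0⊕0⊕1⊕1⊕0⊕1⊕1 = 1
s2 (pos 2,3,6,7,10,11,14,15,18,19,22,23,26,27,30,31): 1⊕0⊕0⊕1⊕1⊕1⊕0⊕1⊕1⊕0⊕1⊕1⊕0⊕0⊕0⊕1 = 1
s4 (pos 4,5,6,7,12,13,14,15,20,21,22,23,28,29,30,31): 0⊕0⊕0⊕1⊕1⊕1⊕0⊕1⊕0⊕0⊕1⊕1⊕1⊕1⊕0⊕1 = 1
s8 (pos 8,9,10,11,12,13,14,15,24,25,26,27,28,29,30,31): 0⊕0⊕1⊕1⊕1⊕1⊕0⊕1⊕1⊕1⊕0⊕0⊕1⊕1⊕0⊕1 = 0
s16 (pos 16,17,18,19,20,21,22,23,24,25,26,27,28,29,30,31): 1⊕1⊕1⊕0⊕0⊕0⊕1⊕1⊕1⊕1⊕0⊕0⊕1⊕1⊕0⊕1 = 0
Syndrome s16…s1 = 00111 → error at position 7.
Flip position 7: 0100001001111011110001111001101 → 0100000001111011110001111001101
Read data bits from positions 3,5,6,7,9,10,11,12,13,14,15,17,18,19,20,21,22,23,24,25,26,27,28,29,30,31: 00000111101110001111001101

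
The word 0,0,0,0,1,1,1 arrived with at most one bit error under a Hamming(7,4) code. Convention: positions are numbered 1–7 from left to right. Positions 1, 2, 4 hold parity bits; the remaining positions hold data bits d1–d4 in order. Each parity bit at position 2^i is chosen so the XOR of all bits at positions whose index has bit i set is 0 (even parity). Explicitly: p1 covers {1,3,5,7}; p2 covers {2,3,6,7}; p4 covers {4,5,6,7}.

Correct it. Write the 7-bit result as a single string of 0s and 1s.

s1 (pos 1,3,5,7): 0⊕0⊕1⊕1 = 0
s2 (pos 2,3,6,7): 0⊕0⊕1⊕1 = 0
s4 (pos 4,5,6,7): 0⊕1⊕1⊕1 = 1
Syndrome s4…s1 = 100 → error at position 4.
Flip position 4: 0000111 → 0001111

0001111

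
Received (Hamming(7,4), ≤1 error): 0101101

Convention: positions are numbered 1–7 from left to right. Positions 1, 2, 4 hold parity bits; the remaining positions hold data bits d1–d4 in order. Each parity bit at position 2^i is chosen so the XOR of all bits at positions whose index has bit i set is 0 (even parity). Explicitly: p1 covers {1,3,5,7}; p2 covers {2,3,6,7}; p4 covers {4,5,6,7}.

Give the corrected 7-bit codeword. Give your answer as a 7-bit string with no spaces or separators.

s1 (pos 1,3,5,7): 0⊕0⊕1⊕1 = 0
s2 (pos 2,3,6,7): 1⊕0⊕0⊕1 = 0
s4 (pos 4,5,6,7): 1⊕1⊕0⊕1 = 1
Syndrome s4…s1 = 100 → error at position 4.
Flip position 4: 0101101 → 0100101

0100101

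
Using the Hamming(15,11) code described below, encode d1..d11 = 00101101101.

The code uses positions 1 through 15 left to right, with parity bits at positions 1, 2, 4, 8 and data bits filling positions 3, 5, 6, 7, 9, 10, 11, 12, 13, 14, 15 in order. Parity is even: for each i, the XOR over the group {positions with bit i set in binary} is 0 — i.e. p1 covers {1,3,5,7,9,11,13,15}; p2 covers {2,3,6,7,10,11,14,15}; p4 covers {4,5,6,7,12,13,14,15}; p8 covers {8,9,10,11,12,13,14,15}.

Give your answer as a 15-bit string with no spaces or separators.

Place data at non-parity positions: p1 p2 0 p4 0 1 0 p8 1 1 0 1 1 0 1
p1 (pos 1,3,5,7,9,11,13,15): XOR of data positions = 0⊕0⊕0⊕1⊕0⊕1⊕1 = 1
p2 (pos 2,3,6,7,10,11,14,15): XOR of data positions = 0⊕1⊕0⊕1⊕0⊕0⊕1 = 1
p4 (pos 4,5,6,7,12,13,14,15): XOR of data positions = 0⊕1⊕0⊕1⊕1⊕0⊕1 = 0
p8 (pos 8,9,10,11,12,13,14,15): XOR of data positions = 1⊕1⊕0⊕1⊕1⊕0⊕1 = 1
Codeword: 110001011101101

110001011101101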